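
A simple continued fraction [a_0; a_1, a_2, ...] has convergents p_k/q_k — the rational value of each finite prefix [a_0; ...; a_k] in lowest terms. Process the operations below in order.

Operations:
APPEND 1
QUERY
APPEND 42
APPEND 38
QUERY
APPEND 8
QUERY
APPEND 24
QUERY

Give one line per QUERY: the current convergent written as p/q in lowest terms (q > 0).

APPEND 1: p_0 = 1·1 + 0 = 1, q_0 = 1·0 + 1 = 1 → 1/1
APPEND 42: p_1 = 42·1 + 1 = 43, q_1 = 42·1 + 0 = 42 → 43/42
APPEND 38: p_2 = 38·43 + 1 = 1635, q_2 = 38·42 + 1 = 1597 → 1635/1597
APPEND 8: p_3 = 8·1635 + 43 = 13123, q_3 = 8·1597 + 42 = 12818 → 13123/12818
APPEND 24: p_4 = 24·13123 + 1635 = 316587, q_4 = 24·12818 + 1597 = 309229 → 316587/309229

1/1
1635/1597
13123/12818
316587/309229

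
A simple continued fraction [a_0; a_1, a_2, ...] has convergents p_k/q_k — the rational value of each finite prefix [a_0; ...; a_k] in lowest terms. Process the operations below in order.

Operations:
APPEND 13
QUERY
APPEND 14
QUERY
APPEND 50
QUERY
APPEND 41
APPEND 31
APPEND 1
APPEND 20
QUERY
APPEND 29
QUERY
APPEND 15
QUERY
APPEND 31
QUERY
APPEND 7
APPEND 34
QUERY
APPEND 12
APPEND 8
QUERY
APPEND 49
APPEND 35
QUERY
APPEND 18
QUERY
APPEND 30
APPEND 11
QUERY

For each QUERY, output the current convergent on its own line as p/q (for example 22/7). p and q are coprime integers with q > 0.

APPEND 13: p_0 = 13·1 + 0 = 13, q_0 = 13·0 + 1 = 1 → 13/1
APPEND 14: p_1 = 14·13 + 1 = 183, q_1 = 14·1 + 0 = 14 → 183/14
APPEND 50: p_2 = 50·183 + 13 = 9163, q_2 = 50·14 + 1 = 701 → 9163/701
APPEND 41: p_3 = 41·9163 + 183 = 375866, q_3 = 41·701 + 14 = 28755 → 375866/28755
APPEND 31: p_4 = 31·375866 + 9163 = 11661009, q_4 = 31·28755 + 701 = 892106 → 11661009/892106
APPEND 1: p_5 = 1·11661009 + 375866 = 12036875, q_5 = 1·892106 + 28755 = 920861 → 12036875/920861
APPEND 20: p_6 = 20·12036875 + 11661009 = 252398509, q_6 = 20·920861 + 892106 = 19309326 → 252398509/19309326
APPEND 29: p_7 = 29·252398509 + 12036875 = 7331593636, q_7 = 29·19309326 + 920861 = 560891315 → 7331593636/560891315
APPEND 15: p_8 = 15·7331593636 + 252398509 = 110226303049, q_8 = 15·560891315 + 19309326 = 8432679051 → 110226303049/8432679051
APPEND 31: p_9 = 31·110226303049 + 7331593636 = 3424346988155, q_9 = 31·8432679051 + 560891315 = 261973941896 → 3424346988155/261973941896
APPEND 7: p_10 = 7·3424346988155 + 110226303049 = 24080655220134, q_10 = 7·261973941896 + 8432679051 = 1842250272323 → 24080655220134/1842250272323
APPEND 34: p_11 = 34·24080655220134 + 3424346988155 = 822166624472711, q_11 = 34·1842250272323 + 261973941896 = 62898483200878 → 822166624472711/62898483200878
APPEND 12: p_12 = 12·822166624472711 + 24080655220134 = 9890080148892666, q_12 = 12·62898483200878 + 1842250272323 = 756624048682859 → 9890080148892666/756624048682859
APPEND 8: p_13 = 8·9890080148892666 + 822166624472711 = 79942807815614039, q_13 = 8·756624048682859 + 62898483200878 = 6115890872663750 → 79942807815614039/6115890872663750
APPEND 49: p_14 = 49·79942807815614039 + 9890080148892666 = 3927087663113980577, q_14 = 49·6115890872663750 + 756624048682859 = 300435276809206609 → 3927087663113980577/300435276809206609
APPEND 35: p_15 = 35·3927087663113980577 + 79942807815614039 = 137528011016804934234, q_15 = 35·300435276809206609 + 6115890872663750 = 10521350579194895065 → 137528011016804934234/10521350579194895065
APPEND 18: p_16 = 18·137528011016804934234 + 3927087663113980577 = 2479431285965602796789, q_16 = 18·10521350579194895065 + 300435276809206609 = 189684745702317317779 → 2479431285965602796789/189684745702317317779
APPEND 30: p_17 = 30·2479431285965602796789 + 137528011016804934234 = 74520466589984888837904, q_17 = 30·189684745702317317779 + 10521350579194895065 = 5701063721648714428435 → 74520466589984888837904/5701063721648714428435
APPEND 11: p_18 = 11·74520466589984888837904 + 2479431285965602796789 = 822204563775799380013733, q_18 = 11·5701063721648714428435 + 189684745702317317779 = 62901385683838176030564 → 822204563775799380013733/62901385683838176030564

13/1
183/14
9163/701
252398509/19309326
7331593636/560891315
110226303049/8432679051
3424346988155/261973941896
822166624472711/62898483200878
79942807815614039/6115890872663750
137528011016804934234/10521350579194895065
2479431285965602796789/189684745702317317779
822204563775799380013733/62901385683838176030564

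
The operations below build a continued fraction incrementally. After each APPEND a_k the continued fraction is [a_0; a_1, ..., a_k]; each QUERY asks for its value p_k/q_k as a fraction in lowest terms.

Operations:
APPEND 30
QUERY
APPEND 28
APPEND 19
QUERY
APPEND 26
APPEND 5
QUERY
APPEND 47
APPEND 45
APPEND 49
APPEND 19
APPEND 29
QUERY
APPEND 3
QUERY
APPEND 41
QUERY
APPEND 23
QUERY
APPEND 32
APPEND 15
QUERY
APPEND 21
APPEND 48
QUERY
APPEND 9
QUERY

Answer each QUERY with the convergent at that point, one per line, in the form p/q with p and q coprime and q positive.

30/1
16009/533
2101384/69963
120961593207659/4027267717650
367048320811822/12220423144439
15169942746492361/505064616639649
349275731490136125/11628706605856366
168229175987952861540/5600983846666506781
170280454252665118015188/5669278637734699423357
1536068092963083503077393/51141501024068295495975

APPEND 30: p_0 = 30·1 + 0 = 30, q_0 = 30·0 + 1 = 1 → 30/1
APPEND 28: p_1 = 28·30 + 1 = 841, q_1 = 28·1 + 0 = 28 → 841/28
APPEND 19: p_2 = 19·841 + 30 = 16009, q_2 = 19·28 + 1 = 533 → 16009/533
APPEND 26: p_3 = 26·16009 + 841 = 417075, q_3 = 26·533 + 28 = 13886 → 417075/13886
APPEND 5: p_4 = 5·417075 + 16009 = 2101384, q_4 = 5·13886 + 533 = 69963 → 2101384/69963
APPEND 47: p_5 = 47·2101384 + 417075 = 99182123, q_5 = 47·69963 + 13886 = 3302147 → 99182123/3302147
APPEND 45: p_6 = 45·99182123 + 2101384 = 4465296919, q_6 = 45·3302147 + 69963 = 148666578 → 4465296919/148666578
APPEND 49: p_7 = 49·4465296919 + 99182123 = 218898731154, q_7 = 49·148666578 + 3302147 = 7287964469 → 218898731154/7287964469
APPEND 19: p_8 = 19·218898731154 + 4465296919 = 4163541188845, q_8 = 19·7287964469 + 148666578 = 138619991489 → 4163541188845/138619991489
APPEND 29: p_9 = 29·4163541188845 + 218898731154 = 120961593207659, q_9 = 29·138619991489 + 7287964469 = 4027267717650 → 120961593207659/4027267717650
APPEND 3: p_10 = 3·120961593207659 + 4163541188845 = 367048320811822, q_10 = 3·4027267717650 + 138619991489 = 12220423144439 → 367048320811822/12220423144439
APPEND 41: p_11 = 41·367048320811822 + 120961593207659 = 15169942746492361, q_11 = 41·12220423144439 + 4027267717650 = 505064616639649 → 15169942746492361/505064616639649
APPEND 23: p_12 = 23·15169942746492361 + 367048320811822 = 349275731490136125, q_12 = 23·505064616639649 + 12220423144439 = 11628706605856366 → 349275731490136125/11628706605856366
APPEND 32: p_13 = 32·349275731490136125 + 15169942746492361 = 11191993350430848361, q_13 = 32·11628706605856366 + 505064616639649 = 372623676004043361 → 11191993350430848361/372623676004043361
APPEND 15: p_14 = 15·11191993350430848361 + 349275731490136125 = 168229175987952861540, q_14 = 15·372623676004043361 + 11628706605856366 = 5600983846666506781 → 168229175987952861540/5600983846666506781
APPEND 21: p_15 = 21·168229175987952861540 + 11191993350430848361 = 3544004689097440940701, q_15 = 21·5600983846666506781 + 372623676004043361 = 117993284456000685762 → 3544004689097440940701/117993284456000685762
APPEND 48: p_16 = 48·3544004689097440940701 + 168229175987952861540 = 170280454252665118015188, q_16 = 48·117993284456000685762 + 5600983846666506781 = 5669278637734699423357 → 170280454252665118015188/5669278637734699423357
APPEND 9: p_17 = 9·170280454252665118015188 + 3544004689097440940701 = 1536068092963083503077393, q_17 = 9·5669278637734699423357 + 117993284456000685762 = 51141501024068295495975 → 1536068092963083503077393/51141501024068295495975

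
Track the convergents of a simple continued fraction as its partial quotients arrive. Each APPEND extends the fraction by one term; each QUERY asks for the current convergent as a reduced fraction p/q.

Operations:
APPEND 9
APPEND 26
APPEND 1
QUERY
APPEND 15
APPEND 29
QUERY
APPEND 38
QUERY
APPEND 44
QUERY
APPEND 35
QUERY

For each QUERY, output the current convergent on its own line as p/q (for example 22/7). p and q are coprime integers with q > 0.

244/27
113199/12526
4305457/476419
189553307/20974962
6638671202/734600089

APPEND 9: p_0 = 9·1 + 0 = 9, q_0 = 9·0 + 1 = 1 → 9/1
APPEND 26: p_1 = 26·9 + 1 = 235, q_1 = 26·1 + 0 = 26 → 235/26
APPEND 1: p_2 = 1·235 + 9 = 244, q_2 = 1·26 + 1 = 27 → 244/27
APPEND 15: p_3 = 15·244 + 235 = 3895, q_3 = 15·27 + 26 = 431 → 3895/431
APPEND 29: p_4 = 29·3895 + 244 = 113199, q_4 = 29·431 + 27 = 12526 → 113199/12526
APPEND 38: p_5 = 38·113199 + 3895 = 4305457, q_5 = 38·12526 + 431 = 476419 → 4305457/476419
APPEND 44: p_6 = 44·4305457 + 113199 = 189553307, q_6 = 44·476419 + 12526 = 20974962 → 189553307/20974962
APPEND 35: p_7 = 35·189553307 + 4305457 = 6638671202, q_7 = 35·20974962 + 476419 = 734600089 → 6638671202/734600089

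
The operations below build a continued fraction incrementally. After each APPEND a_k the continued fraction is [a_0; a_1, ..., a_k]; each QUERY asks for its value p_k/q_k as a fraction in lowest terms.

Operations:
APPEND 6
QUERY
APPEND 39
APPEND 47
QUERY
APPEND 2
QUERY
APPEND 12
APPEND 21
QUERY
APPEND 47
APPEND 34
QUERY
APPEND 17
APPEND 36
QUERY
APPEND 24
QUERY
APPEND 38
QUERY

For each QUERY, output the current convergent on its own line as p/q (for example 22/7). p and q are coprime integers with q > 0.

APPEND 6: p_0 = 6·1 + 0 = 6, q_0 = 6·0 + 1 = 1 → 6/1
APPEND 39: p_1 = 39·6 + 1 = 235, q_1 = 39·1 + 0 = 39 → 235/39
APPEND 47: p_2 = 47·235 + 6 = 11051, q_2 = 47·39 + 1 = 1834 → 11051/1834
APPEND 2: p_3 = 2·11051 + 235 = 22337, q_3 = 2·1834 + 39 = 3707 → 22337/3707
APPEND 12: p_4 = 12·22337 + 11051 = 279095, q_4 = 12·3707 + 1834 = 46318 → 279095/46318
APPEND 21: p_5 = 21·279095 + 22337 = 5883332, q_5 = 21·46318 + 3707 = 976385 → 5883332/976385
APPEND 47: p_6 = 47·5883332 + 279095 = 276795699, q_6 = 47·976385 + 46318 = 45936413 → 276795699/45936413
APPEND 34: p_7 = 34·276795699 + 5883332 = 9416937098, q_7 = 34·45936413 + 976385 = 1562814427 → 9416937098/1562814427
APPEND 17: p_8 = 17·9416937098 + 276795699 = 160364726365, q_8 = 17·1562814427 + 45936413 = 26613781672 → 160364726365/26613781672
APPEND 36: p_9 = 36·160364726365 + 9416937098 = 5782547086238, q_9 = 36·26613781672 + 1562814427 = 959658954619 → 5782547086238/959658954619
APPEND 24: p_10 = 24·5782547086238 + 160364726365 = 138941494796077, q_10 = 24·959658954619 + 26613781672 = 23058428692528 → 138941494796077/23058428692528
APPEND 38: p_11 = 38·138941494796077 + 5782547086238 = 5285559349337164, q_11 = 38·23058428692528 + 959658954619 = 877179949270683 → 5285559349337164/877179949270683

6/1
11051/1834
22337/3707
5883332/976385
9416937098/1562814427
5782547086238/959658954619
138941494796077/23058428692528
5285559349337164/877179949270683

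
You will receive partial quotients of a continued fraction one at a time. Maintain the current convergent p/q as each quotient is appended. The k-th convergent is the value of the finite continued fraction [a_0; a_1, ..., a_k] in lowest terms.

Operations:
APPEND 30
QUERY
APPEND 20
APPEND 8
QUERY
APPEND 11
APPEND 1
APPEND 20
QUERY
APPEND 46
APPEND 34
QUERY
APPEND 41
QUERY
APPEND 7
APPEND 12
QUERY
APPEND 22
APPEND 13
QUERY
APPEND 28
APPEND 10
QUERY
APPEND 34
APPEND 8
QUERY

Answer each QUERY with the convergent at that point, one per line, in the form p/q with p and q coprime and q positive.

30/1
4838/161
1226959/40831
1922185173/63966883
78866090864/2624522381
6726683945516/223852004981
1937760095038965/64485188535697
545995997022174895/18169769775862177
149492153776595455079/4974831376480235505

APPEND 30: p_0 = 30·1 + 0 = 30, q_0 = 30·0 + 1 = 1 → 30/1
APPEND 20: p_1 = 20·30 + 1 = 601, q_1 = 20·1 + 0 = 20 → 601/20
APPEND 8: p_2 = 8·601 + 30 = 4838, q_2 = 8·20 + 1 = 161 → 4838/161
APPEND 11: p_3 = 11·4838 + 601 = 53819, q_3 = 11·161 + 20 = 1791 → 53819/1791
APPEND 1: p_4 = 1·53819 + 4838 = 58657, q_4 = 1·1791 + 161 = 1952 → 58657/1952
APPEND 20: p_5 = 20·58657 + 53819 = 1226959, q_5 = 20·1952 + 1791 = 40831 → 1226959/40831
APPEND 46: p_6 = 46·1226959 + 58657 = 56498771, q_6 = 46·40831 + 1952 = 1880178 → 56498771/1880178
APPEND 34: p_7 = 34·56498771 + 1226959 = 1922185173, q_7 = 34·1880178 + 40831 = 63966883 → 1922185173/63966883
APPEND 41: p_8 = 41·1922185173 + 56498771 = 78866090864, q_8 = 41·63966883 + 1880178 = 2624522381 → 78866090864/2624522381
APPEND 7: p_9 = 7·78866090864 + 1922185173 = 553984821221, q_9 = 7·2624522381 + 63966883 = 18435623550 → 553984821221/18435623550
APPEND 12: p_10 = 12·553984821221 + 78866090864 = 6726683945516, q_10 = 12·18435623550 + 2624522381 = 223852004981 → 6726683945516/223852004981
APPEND 22: p_11 = 22·6726683945516 + 553984821221 = 148541031622573, q_11 = 22·223852004981 + 18435623550 = 4943179733132 → 148541031622573/4943179733132
APPEND 13: p_12 = 13·148541031622573 + 6726683945516 = 1937760095038965, q_12 = 13·4943179733132 + 223852004981 = 64485188535697 → 1937760095038965/64485188535697
APPEND 28: p_13 = 28·1937760095038965 + 148541031622573 = 54405823692713593, q_13 = 28·64485188535697 + 4943179733132 = 1810528458732648 → 54405823692713593/1810528458732648
APPEND 10: p_14 = 10·54405823692713593 + 1937760095038965 = 545995997022174895, q_14 = 10·1810528458732648 + 64485188535697 = 18169769775862177 → 545995997022174895/18169769775862177
APPEND 34: p_15 = 34·545995997022174895 + 54405823692713593 = 18618269722446660023, q_15 = 34·18169769775862177 + 1810528458732648 = 619582700838046666 → 18618269722446660023/619582700838046666
APPEND 8: p_16 = 8·18618269722446660023 + 545995997022174895 = 149492153776595455079, q_16 = 8·619582700838046666 + 18169769775862177 = 4974831376480235505 → 149492153776595455079/4974831376480235505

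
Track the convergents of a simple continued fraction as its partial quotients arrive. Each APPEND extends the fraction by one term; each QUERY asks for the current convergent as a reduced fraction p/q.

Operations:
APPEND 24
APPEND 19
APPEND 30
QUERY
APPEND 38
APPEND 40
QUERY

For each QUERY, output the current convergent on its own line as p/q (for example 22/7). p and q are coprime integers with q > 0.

APPEND 24: p_0 = 24·1 + 0 = 24, q_0 = 24·0 + 1 = 1 → 24/1
APPEND 19: p_1 = 19·24 + 1 = 457, q_1 = 19·1 + 0 = 19 → 457/19
APPEND 30: p_2 = 30·457 + 24 = 13734, q_2 = 30·19 + 1 = 571 → 13734/571
APPEND 38: p_3 = 38·13734 + 457 = 522349, q_3 = 38·571 + 19 = 21717 → 522349/21717
APPEND 40: p_4 = 40·522349 + 13734 = 20907694, q_4 = 40·21717 + 571 = 869251 → 20907694/869251

13734/571
20907694/869251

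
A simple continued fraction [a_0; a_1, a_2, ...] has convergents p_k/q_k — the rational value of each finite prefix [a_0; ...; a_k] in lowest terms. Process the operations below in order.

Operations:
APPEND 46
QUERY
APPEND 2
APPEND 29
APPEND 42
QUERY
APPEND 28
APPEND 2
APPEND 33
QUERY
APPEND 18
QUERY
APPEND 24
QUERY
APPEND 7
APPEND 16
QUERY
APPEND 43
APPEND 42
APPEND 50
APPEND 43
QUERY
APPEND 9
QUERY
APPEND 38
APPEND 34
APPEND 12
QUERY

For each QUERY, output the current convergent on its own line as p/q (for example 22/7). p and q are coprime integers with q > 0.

APPEND 46: p_0 = 46·1 + 0 = 46, q_0 = 46·0 + 1 = 1 → 46/1
APPEND 2: p_1 = 2·46 + 1 = 93, q_1 = 2·1 + 0 = 2 → 93/2
APPEND 29: p_2 = 29·93 + 46 = 2743, q_2 = 29·2 + 1 = 59 → 2743/59
APPEND 42: p_3 = 42·2743 + 93 = 115299, q_3 = 42·59 + 2 = 2480 → 115299/2480
APPEND 28: p_4 = 28·115299 + 2743 = 3231115, q_4 = 28·2480 + 59 = 69499 → 3231115/69499
APPEND 2: p_5 = 2·3231115 + 115299 = 6577529, q_5 = 2·69499 + 2480 = 141478 → 6577529/141478
APPEND 33: p_6 = 33·6577529 + 3231115 = 220289572, q_6 = 33·141478 + 69499 = 4738273 → 220289572/4738273
APPEND 18: p_7 = 18·220289572 + 6577529 = 3971789825, q_7 = 18·4738273 + 141478 = 85430392 → 3971789825/85430392
APPEND 24: p_8 = 24·3971789825 + 220289572 = 95543245372, q_8 = 24·85430392 + 4738273 = 2055067681 → 95543245372/2055067681
APPEND 7: p_9 = 7·95543245372 + 3971789825 = 672774507429, q_9 = 7·2055067681 + 85430392 = 14470904159 → 672774507429/14470904159
APPEND 16: p_10 = 16·672774507429 + 95543245372 = 10859935364236, q_10 = 16·14470904159 + 2055067681 = 233589534225 → 10859935364236/233589534225
APPEND 43: p_11 = 43·10859935364236 + 672774507429 = 467649995169577, q_11 = 43·233589534225 + 14470904159 = 10058820875834 → 467649995169577/10058820875834
APPEND 42: p_12 = 42·467649995169577 + 10859935364236 = 19652159732486470, q_12 = 42·10058820875834 + 233589534225 = 422704066319253 → 19652159732486470/422704066319253
APPEND 50: p_13 = 50·19652159732486470 + 467649995169577 = 983075636619493077, q_13 = 50·422704066319253 + 10058820875834 = 21145262136838484 → 983075636619493077/21145262136838484
APPEND 43: p_14 = 43·983075636619493077 + 19652159732486470 = 42291904534370688781, q_14 = 43·21145262136838484 + 422704066319253 = 909668975950374065 → 42291904534370688781/909668975950374065
APPEND 9: p_15 = 9·42291904534370688781 + 983075636619493077 = 381610216445955692106, q_15 = 9·909668975950374065 + 21145262136838484 = 8208166045690205069 → 381610216445955692106/8208166045690205069
APPEND 38: p_16 = 38·381610216445955692106 + 42291904534370688781 = 14543480129480686988809, q_16 = 38·8208166045690205069 + 909668975950374065 = 312819978712178166687 → 14543480129480686988809/312819978712178166687
APPEND 34: p_17 = 34·14543480129480686988809 + 381610216445955692106 = 494859934618789313311612, q_17 = 34·312819978712178166687 + 8208166045690205069 = 10644087442259747872427 → 494859934618789313311612/10644087442259747872427
APPEND 12: p_18 = 12·494859934618789313311612 + 14543480129480686988809 = 5952862695554952446728153, q_18 = 12·10644087442259747872427 + 312819978712178166687 = 128041869285829152635811 → 5952862695554952446728153/128041869285829152635811

46/1
115299/2480
220289572/4738273
3971789825/85430392
95543245372/2055067681
10859935364236/233589534225
42291904534370688781/909668975950374065
381610216445955692106/8208166045690205069
5952862695554952446728153/128041869285829152635811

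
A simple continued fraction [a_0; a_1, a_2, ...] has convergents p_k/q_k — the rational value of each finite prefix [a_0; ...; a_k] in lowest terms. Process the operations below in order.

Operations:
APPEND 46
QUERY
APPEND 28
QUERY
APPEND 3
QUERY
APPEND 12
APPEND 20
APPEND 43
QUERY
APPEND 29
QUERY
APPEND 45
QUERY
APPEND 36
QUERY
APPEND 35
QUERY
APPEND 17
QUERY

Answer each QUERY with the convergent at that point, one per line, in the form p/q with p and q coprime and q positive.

APPEND 46: p_0 = 46·1 + 0 = 46, q_0 = 46·0 + 1 = 1 → 46/1
APPEND 28: p_1 = 28·46 + 1 = 1289, q_1 = 28·1 + 0 = 28 → 1289/28
APPEND 3: p_2 = 3·1289 + 46 = 3913, q_2 = 3·28 + 1 = 85 → 3913/85
APPEND 12: p_3 = 12·3913 + 1289 = 48245, q_3 = 12·85 + 28 = 1048 → 48245/1048
APPEND 20: p_4 = 20·48245 + 3913 = 968813, q_4 = 20·1048 + 85 = 21045 → 968813/21045
APPEND 43: p_5 = 43·968813 + 48245 = 41707204, q_5 = 43·21045 + 1048 = 905983 → 41707204/905983
APPEND 29: p_6 = 29·41707204 + 968813 = 1210477729, q_6 = 29·905983 + 21045 = 26294552 → 1210477729/26294552
APPEND 45: p_7 = 45·1210477729 + 41707204 = 54513205009, q_7 = 45·26294552 + 905983 = 1184160823 → 54513205009/1184160823
APPEND 36: p_8 = 36·54513205009 + 1210477729 = 1963685858053, q_8 = 36·1184160823 + 26294552 = 42656084180 → 1963685858053/42656084180
APPEND 35: p_9 = 35·1963685858053 + 54513205009 = 68783518236864, q_9 = 35·42656084180 + 1184160823 = 1494147107123 → 68783518236864/1494147107123
APPEND 17: p_10 = 17·68783518236864 + 1963685858053 = 1171283495884741, q_10 = 17·1494147107123 + 42656084180 = 25443156905271 → 1171283495884741/25443156905271

46/1
1289/28
3913/85
41707204/905983
1210477729/26294552
54513205009/1184160823
1963685858053/42656084180
68783518236864/1494147107123
1171283495884741/25443156905271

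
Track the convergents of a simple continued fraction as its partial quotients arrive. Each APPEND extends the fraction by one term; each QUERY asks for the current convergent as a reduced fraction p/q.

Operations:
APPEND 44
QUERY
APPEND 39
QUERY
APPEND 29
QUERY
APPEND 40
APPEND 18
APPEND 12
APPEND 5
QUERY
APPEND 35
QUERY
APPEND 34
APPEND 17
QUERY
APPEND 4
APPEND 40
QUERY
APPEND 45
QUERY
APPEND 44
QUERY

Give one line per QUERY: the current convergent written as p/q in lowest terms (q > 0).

APPEND 44: p_0 = 44·1 + 0 = 44, q_0 = 44·0 + 1 = 1 → 44/1
APPEND 39: p_1 = 39·44 + 1 = 1717, q_1 = 39·1 + 0 = 39 → 1717/39
APPEND 29: p_2 = 29·1717 + 44 = 49837, q_2 = 29·39 + 1 = 1132 → 49837/1132
APPEND 40: p_3 = 40·49837 + 1717 = 1995197, q_3 = 40·1132 + 39 = 45319 → 1995197/45319
APPEND 18: p_4 = 18·1995197 + 49837 = 35963383, q_4 = 18·45319 + 1132 = 816874 → 35963383/816874
APPEND 12: p_5 = 12·35963383 + 1995197 = 433555793, q_5 = 12·816874 + 45319 = 9847807 → 433555793/9847807
APPEND 5: p_6 = 5·433555793 + 35963383 = 2203742348, q_6 = 5·9847807 + 816874 = 50055909 → 2203742348/50055909
APPEND 35: p_7 = 35·2203742348 + 433555793 = 77564537973, q_7 = 35·50055909 + 9847807 = 1761804622 → 77564537973/1761804622
APPEND 34: p_8 = 34·77564537973 + 2203742348 = 2639398033430, q_8 = 34·1761804622 + 50055909 = 59951413057 → 2639398033430/59951413057
APPEND 17: p_9 = 17·2639398033430 + 77564537973 = 44947331106283, q_9 = 17·59951413057 + 1761804622 = 1020935826591 → 44947331106283/1020935826591
APPEND 4: p_10 = 4·44947331106283 + 2639398033430 = 182428722458562, q_10 = 4·1020935826591 + 59951413057 = 4143694719421 → 182428722458562/4143694719421
APPEND 40: p_11 = 40·182428722458562 + 44947331106283 = 7342096229448763, q_11 = 40·4143694719421 + 1020935826591 = 166768724603431 → 7342096229448763/166768724603431
APPEND 45: p_12 = 45·7342096229448763 + 182428722458562 = 330576759047652897, q_12 = 45·166768724603431 + 4143694719421 = 7508736301873816 → 330576759047652897/7508736301873816
APPEND 44: p_13 = 44·330576759047652897 + 7342096229448763 = 14552719494326176231, q_13 = 44·7508736301873816 + 166768724603431 = 330551166007051335 → 14552719494326176231/330551166007051335

44/1
1717/39
49837/1132
2203742348/50055909
77564537973/1761804622
44947331106283/1020935826591
7342096229448763/166768724603431
330576759047652897/7508736301873816
14552719494326176231/330551166007051335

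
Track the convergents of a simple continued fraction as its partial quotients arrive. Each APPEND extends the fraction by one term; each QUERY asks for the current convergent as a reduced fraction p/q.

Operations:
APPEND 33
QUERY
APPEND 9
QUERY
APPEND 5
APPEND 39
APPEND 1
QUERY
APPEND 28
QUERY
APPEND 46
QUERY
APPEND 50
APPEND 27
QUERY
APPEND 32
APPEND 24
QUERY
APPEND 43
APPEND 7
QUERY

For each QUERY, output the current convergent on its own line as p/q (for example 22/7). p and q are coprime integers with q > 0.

33/1
298/9
61218/1849
1773799/53575
81655972/2466299
110365110745/3333416474
84968799900481/2566358113106
25685327946758935/775787699027863

APPEND 33: p_0 = 33·1 + 0 = 33, q_0 = 33·0 + 1 = 1 → 33/1
APPEND 9: p_1 = 9·33 + 1 = 298, q_1 = 9·1 + 0 = 9 → 298/9
APPEND 5: p_2 = 5·298 + 33 = 1523, q_2 = 5·9 + 1 = 46 → 1523/46
APPEND 39: p_3 = 39·1523 + 298 = 59695, q_3 = 39·46 + 9 = 1803 → 59695/1803
APPEND 1: p_4 = 1·59695 + 1523 = 61218, q_4 = 1·1803 + 46 = 1849 → 61218/1849
APPEND 28: p_5 = 28·61218 + 59695 = 1773799, q_5 = 28·1849 + 1803 = 53575 → 1773799/53575
APPEND 46: p_6 = 46·1773799 + 61218 = 81655972, q_6 = 46·53575 + 1849 = 2466299 → 81655972/2466299
APPEND 50: p_7 = 50·81655972 + 1773799 = 4084572399, q_7 = 50·2466299 + 53575 = 123368525 → 4084572399/123368525
APPEND 27: p_8 = 27·4084572399 + 81655972 = 110365110745, q_8 = 27·123368525 + 2466299 = 3333416474 → 110365110745/3333416474
APPEND 32: p_9 = 32·110365110745 + 4084572399 = 3535768116239, q_9 = 32·3333416474 + 123368525 = 106792695693 → 3535768116239/106792695693
APPEND 24: p_10 = 24·3535768116239 + 110365110745 = 84968799900481, q_10 = 24·106792695693 + 3333416474 = 2566358113106 → 84968799900481/2566358113106
APPEND 43: p_11 = 43·84968799900481 + 3535768116239 = 3657194163836922, q_11 = 43·2566358113106 + 106792695693 = 110460191559251 → 3657194163836922/110460191559251
APPEND 7: p_12 = 7·3657194163836922 + 84968799900481 = 25685327946758935, q_12 = 7·110460191559251 + 2566358113106 = 775787699027863 → 25685327946758935/775787699027863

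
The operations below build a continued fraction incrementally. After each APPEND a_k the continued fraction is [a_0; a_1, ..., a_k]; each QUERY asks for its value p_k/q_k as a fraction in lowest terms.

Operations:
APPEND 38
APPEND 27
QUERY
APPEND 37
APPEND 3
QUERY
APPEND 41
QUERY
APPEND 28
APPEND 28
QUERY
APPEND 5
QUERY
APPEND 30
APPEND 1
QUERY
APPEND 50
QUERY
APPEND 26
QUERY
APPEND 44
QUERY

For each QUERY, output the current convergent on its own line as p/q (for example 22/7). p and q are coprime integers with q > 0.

APPEND 38: p_0 = 38·1 + 0 = 38, q_0 = 38·0 + 1 = 1 → 38/1
APPEND 27: p_1 = 27·38 + 1 = 1027, q_1 = 27·1 + 0 = 27 → 1027/27
APPEND 37: p_2 = 37·1027 + 38 = 38037, q_2 = 37·27 + 1 = 1000 → 38037/1000
APPEND 3: p_3 = 3·38037 + 1027 = 115138, q_3 = 3·1000 + 27 = 3027 → 115138/3027
APPEND 41: p_4 = 41·115138 + 38037 = 4758695, q_4 = 41·3027 + 1000 = 125107 → 4758695/125107
APPEND 28: p_5 = 28·4758695 + 115138 = 133358598, q_5 = 28·125107 + 3027 = 3506023 → 133358598/3506023
APPEND 28: p_6 = 28·133358598 + 4758695 = 3738799439, q_6 = 28·3506023 + 125107 = 98293751 → 3738799439/98293751
APPEND 5: p_7 = 5·3738799439 + 133358598 = 18827355793, q_7 = 5·98293751 + 3506023 = 494974778 → 18827355793/494974778
APPEND 30: p_8 = 30·18827355793 + 3738799439 = 568559473229, q_8 = 30·494974778 + 98293751 = 14947537091 → 568559473229/14947537091
APPEND 1: p_9 = 1·568559473229 + 18827355793 = 587386829022, q_9 = 1·14947537091 + 494974778 = 15442511869 → 587386829022/15442511869
APPEND 50: p_10 = 50·587386829022 + 568559473229 = 29937900924329, q_10 = 50·15442511869 + 14947537091 = 787073130541 → 29937900924329/787073130541
APPEND 26: p_11 = 26·29937900924329 + 587386829022 = 778972810861576, q_11 = 26·787073130541 + 15442511869 = 20479343905935 → 778972810861576/20479343905935
APPEND 44: p_12 = 44·778972810861576 + 29937900924329 = 34304741578833673, q_12 = 44·20479343905935 + 787073130541 = 901878204991681 → 34304741578833673/901878204991681

1027/27
115138/3027
4758695/125107
3738799439/98293751
18827355793/494974778
587386829022/15442511869
29937900924329/787073130541
778972810861576/20479343905935
34304741578833673/901878204991681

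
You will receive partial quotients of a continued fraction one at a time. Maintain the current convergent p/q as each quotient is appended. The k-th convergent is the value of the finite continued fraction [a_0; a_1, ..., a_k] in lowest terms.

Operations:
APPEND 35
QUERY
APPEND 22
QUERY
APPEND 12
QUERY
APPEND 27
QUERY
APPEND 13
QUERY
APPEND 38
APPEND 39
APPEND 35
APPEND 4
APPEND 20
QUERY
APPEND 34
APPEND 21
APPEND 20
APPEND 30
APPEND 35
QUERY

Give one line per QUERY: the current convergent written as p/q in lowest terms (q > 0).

APPEND 35: p_0 = 35·1 + 0 = 35, q_0 = 35·0 + 1 = 1 → 35/1
APPEND 22: p_1 = 22·35 + 1 = 771, q_1 = 22·1 + 0 = 22 → 771/22
APPEND 12: p_2 = 12·771 + 35 = 9287, q_2 = 12·22 + 1 = 265 → 9287/265
APPEND 27: p_3 = 27·9287 + 771 = 251520, q_3 = 27·265 + 22 = 7177 → 251520/7177
APPEND 13: p_4 = 13·251520 + 9287 = 3279047, q_4 = 13·7177 + 265 = 93566 → 3279047/93566
APPEND 38: p_5 = 38·3279047 + 251520 = 124855306, q_5 = 38·93566 + 7177 = 3562685 → 124855306/3562685
APPEND 39: p_6 = 39·124855306 + 3279047 = 4872635981, q_6 = 39·3562685 + 93566 = 139038281 → 4872635981/139038281
APPEND 35: p_7 = 35·4872635981 + 124855306 = 170667114641, q_7 = 35·139038281 + 3562685 = 4869902520 → 170667114641/4869902520
APPEND 4: p_8 = 4·170667114641 + 4872635981 = 687541094545, q_8 = 4·4869902520 + 139038281 = 19618648361 → 687541094545/19618648361
APPEND 20: p_9 = 20·687541094545 + 170667114641 = 13921489005541, q_9 = 20·19618648361 + 4869902520 = 397242869740 → 13921489005541/397242869740
APPEND 34: p_10 = 34·13921489005541 + 687541094545 = 474018167282939, q_10 = 34·397242869740 + 19618648361 = 13525876219521 → 474018167282939/13525876219521
APPEND 21: p_11 = 21·474018167282939 + 13921489005541 = 9968303001947260, q_11 = 21·13525876219521 + 397242869740 = 284440643479681 → 9968303001947260/284440643479681
APPEND 20: p_12 = 20·9968303001947260 + 474018167282939 = 199840078206228139, q_12 = 20·284440643479681 + 13525876219521 = 5702338745813141 → 199840078206228139/5702338745813141
APPEND 30: p_13 = 30·199840078206228139 + 9968303001947260 = 6005170649188791430, q_13 = 30·5702338745813141 + 284440643479681 = 171354603017873911 → 6005170649188791430/171354603017873911
APPEND 35: p_14 = 35·6005170649188791430 + 199840078206228139 = 210380812799813928189, q_14 = 35·171354603017873911 + 5702338745813141 = 6003113444371400026 → 210380812799813928189/6003113444371400026

35/1
771/22
9287/265
251520/7177
3279047/93566
13921489005541/397242869740
210380812799813928189/6003113444371400026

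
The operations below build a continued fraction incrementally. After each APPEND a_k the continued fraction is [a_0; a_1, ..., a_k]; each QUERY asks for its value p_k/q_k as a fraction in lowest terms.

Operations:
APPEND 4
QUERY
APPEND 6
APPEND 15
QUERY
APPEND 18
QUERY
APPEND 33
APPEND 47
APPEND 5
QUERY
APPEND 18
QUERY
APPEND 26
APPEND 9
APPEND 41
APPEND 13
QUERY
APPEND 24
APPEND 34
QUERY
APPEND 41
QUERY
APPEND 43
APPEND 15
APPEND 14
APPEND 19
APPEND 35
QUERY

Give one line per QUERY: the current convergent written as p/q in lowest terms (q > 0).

4/1
379/91
6847/1644
53448115/12833168
972710427/233552789
122651774074741/29449323370884
100526681881148495/24136974654079654
4124547016836119876/990325005679933719
25068954719221903541363797/6019185288314985321895242

APPEND 4: p_0 = 4·1 + 0 = 4, q_0 = 4·0 + 1 = 1 → 4/1
APPEND 6: p_1 = 6·4 + 1 = 25, q_1 = 6·1 + 0 = 6 → 25/6
APPEND 15: p_2 = 15·25 + 4 = 379, q_2 = 15·6 + 1 = 91 → 379/91
APPEND 18: p_3 = 18·379 + 25 = 6847, q_3 = 18·91 + 6 = 1644 → 6847/1644
APPEND 33: p_4 = 33·6847 + 379 = 226330, q_4 = 33·1644 + 91 = 54343 → 226330/54343
APPEND 47: p_5 = 47·226330 + 6847 = 10644357, q_5 = 47·54343 + 1644 = 2555765 → 10644357/2555765
APPEND 5: p_6 = 5·10644357 + 226330 = 53448115, q_6 = 5·2555765 + 54343 = 12833168 → 53448115/12833168
APPEND 18: p_7 = 18·53448115 + 10644357 = 972710427, q_7 = 18·12833168 + 2555765 = 233552789 → 972710427/233552789
APPEND 26: p_8 = 26·972710427 + 53448115 = 25343919217, q_8 = 26·233552789 + 12833168 = 6085205682 → 25343919217/6085205682
APPEND 9: p_9 = 9·25343919217 + 972710427 = 229067983380, q_9 = 9·6085205682 + 233552789 = 55000403927 → 229067983380/55000403927
APPEND 41: p_10 = 41·229067983380 + 25343919217 = 9417131237797, q_10 = 41·55000403927 + 6085205682 = 2261101766689 → 9417131237797/2261101766689
APPEND 13: p_11 = 13·9417131237797 + 229067983380 = 122651774074741, q_11 = 13·2261101766689 + 55000403927 = 29449323370884 → 122651774074741/29449323370884
APPEND 24: p_12 = 24·122651774074741 + 9417131237797 = 2953059709031581, q_12 = 24·29449323370884 + 2261101766689 = 709044862667905 → 2953059709031581/709044862667905
APPEND 34: p_13 = 34·2953059709031581 + 122651774074741 = 100526681881148495, q_13 = 34·709044862667905 + 29449323370884 = 24136974654079654 → 100526681881148495/24136974654079654
APPEND 41: p_14 = 41·100526681881148495 + 2953059709031581 = 4124547016836119876, q_14 = 41·24136974654079654 + 709044862667905 = 990325005679933719 → 4124547016836119876/990325005679933719
APPEND 43: p_15 = 43·4124547016836119876 + 100526681881148495 = 177456048405834303163, q_15 = 43·990325005679933719 + 24136974654079654 = 42608112218891229571 → 177456048405834303163/42608112218891229571
APPEND 15: p_16 = 15·177456048405834303163 + 4124547016836119876 = 2665965273104350667321, q_16 = 15·42608112218891229571 + 990325005679933719 = 640112008289048377284 → 2665965273104350667321/640112008289048377284
APPEND 14: p_17 = 14·2665965273104350667321 + 177456048405834303163 = 37500969871866743645657, q_17 = 14·640112008289048377284 + 42608112218891229571 = 9004176228265568511547 → 37500969871866743645657/9004176228265568511547
APPEND 19: p_18 = 19·37500969871866743645657 + 2665965273104350667321 = 715184392838572479934804, q_18 = 19·9004176228265568511547 + 640112008289048377284 = 171719460345334850096677 → 715184392838572479934804/171719460345334850096677
APPEND 35: p_19 = 35·715184392838572479934804 + 37500969871866743645657 = 25068954719221903541363797, q_19 = 35·171719460345334850096677 + 9004176228265568511547 = 6019185288314985321895242 → 25068954719221903541363797/6019185288314985321895242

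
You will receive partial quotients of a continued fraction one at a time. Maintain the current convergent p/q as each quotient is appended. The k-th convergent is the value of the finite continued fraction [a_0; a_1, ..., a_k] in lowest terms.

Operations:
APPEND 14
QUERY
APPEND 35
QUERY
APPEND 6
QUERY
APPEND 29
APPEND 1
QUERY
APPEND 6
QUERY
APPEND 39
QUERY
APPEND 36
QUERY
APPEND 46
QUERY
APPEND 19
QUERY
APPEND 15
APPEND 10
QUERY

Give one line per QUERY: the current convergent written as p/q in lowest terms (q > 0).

14/1
491/35
2960/211
89291/6365
622077/44344
24350294/1735781
877232661/62532460
40377052700/2878228941
768041233961/54748882339
116377996855111/8295863522599

APPEND 14: p_0 = 14·1 + 0 = 14, q_0 = 14·0 + 1 = 1 → 14/1
APPEND 35: p_1 = 35·14 + 1 = 491, q_1 = 35·1 + 0 = 35 → 491/35
APPEND 6: p_2 = 6·491 + 14 = 2960, q_2 = 6·35 + 1 = 211 → 2960/211
APPEND 29: p_3 = 29·2960 + 491 = 86331, q_3 = 29·211 + 35 = 6154 → 86331/6154
APPEND 1: p_4 = 1·86331 + 2960 = 89291, q_4 = 1·6154 + 211 = 6365 → 89291/6365
APPEND 6: p_5 = 6·89291 + 86331 = 622077, q_5 = 6·6365 + 6154 = 44344 → 622077/44344
APPEND 39: p_6 = 39·622077 + 89291 = 24350294, q_6 = 39·44344 + 6365 = 1735781 → 24350294/1735781
APPEND 36: p_7 = 36·24350294 + 622077 = 877232661, q_7 = 36·1735781 + 44344 = 62532460 → 877232661/62532460
APPEND 46: p_8 = 46·877232661 + 24350294 = 40377052700, q_8 = 46·62532460 + 1735781 = 2878228941 → 40377052700/2878228941
APPEND 19: p_9 = 19·40377052700 + 877232661 = 768041233961, q_9 = 19·2878228941 + 62532460 = 54748882339 → 768041233961/54748882339
APPEND 15: p_10 = 15·768041233961 + 40377052700 = 11560995562115, q_10 = 15·54748882339 + 2878228941 = 824111464026 → 11560995562115/824111464026
APPEND 10: p_11 = 10·11560995562115 + 768041233961 = 116377996855111, q_11 = 10·824111464026 + 54748882339 = 8295863522599 → 116377996855111/8295863522599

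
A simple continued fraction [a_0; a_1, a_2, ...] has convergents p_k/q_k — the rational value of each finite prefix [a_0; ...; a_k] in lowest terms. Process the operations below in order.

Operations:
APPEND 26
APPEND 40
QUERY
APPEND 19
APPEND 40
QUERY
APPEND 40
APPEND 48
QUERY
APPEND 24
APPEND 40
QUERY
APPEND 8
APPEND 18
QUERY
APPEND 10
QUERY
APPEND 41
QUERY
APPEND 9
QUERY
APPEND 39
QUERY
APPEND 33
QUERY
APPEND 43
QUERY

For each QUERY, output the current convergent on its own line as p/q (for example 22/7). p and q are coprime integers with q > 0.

APPEND 26: p_0 = 26·1 + 0 = 26, q_0 = 26·0 + 1 = 1 → 26/1
APPEND 40: p_1 = 40·26 + 1 = 1041, q_1 = 40·1 + 0 = 40 → 1041/40
APPEND 19: p_2 = 19·1041 + 26 = 19805, q_2 = 19·40 + 1 = 761 → 19805/761
APPEND 40: p_3 = 40·19805 + 1041 = 793241, q_3 = 40·761 + 40 = 30480 → 793241/30480
APPEND 40: p_4 = 40·793241 + 19805 = 31749445, q_4 = 40·30480 + 761 = 1219961 → 31749445/1219961
APPEND 48: p_5 = 48·31749445 + 793241 = 1524766601, q_5 = 48·1219961 + 30480 = 58588608 → 1524766601/58588608
APPEND 24: p_6 = 24·1524766601 + 31749445 = 36626147869, q_6 = 24·58588608 + 1219961 = 1407346553 → 36626147869/1407346553
APPEND 40: p_7 = 40·36626147869 + 1524766601 = 1466570681361, q_7 = 40·1407346553 + 58588608 = 56352450728 → 1466570681361/56352450728
APPEND 8: p_8 = 8·1466570681361 + 36626147869 = 11769191598757, q_8 = 8·56352450728 + 1407346553 = 452226952377 → 11769191598757/452226952377
APPEND 18: p_9 = 18·11769191598757 + 1466570681361 = 213312019458987, q_9 = 18·452226952377 + 56352450728 = 8196437593514 → 213312019458987/8196437593514
APPEND 10: p_10 = 10·213312019458987 + 11769191598757 = 2144889386188627, q_10 = 10·8196437593514 + 452226952377 = 82416602887517 → 2144889386188627/82416602887517
APPEND 41: p_11 = 41·2144889386188627 + 213312019458987 = 88153776853192694, q_11 = 41·82416602887517 + 8196437593514 = 3387277155981711 → 88153776853192694/3387277155981711
APPEND 9: p_12 = 9·88153776853192694 + 2144889386188627 = 795528881064922873, q_12 = 9·3387277155981711 + 82416602887517 = 30567911006722916 → 795528881064922873/30567911006722916
APPEND 39: p_13 = 39·795528881064922873 + 88153776853192694 = 31113780138385184741, q_13 = 39·30567911006722916 + 3387277155981711 = 1195535806418175435 → 31113780138385184741/1195535806418175435
APPEND 33: p_14 = 33·31113780138385184741 + 795528881064922873 = 1027550273447776019326, q_14 = 33·1195535806418175435 + 30567911006722916 = 39483249522806512271 → 1027550273447776019326/39483249522806512271
APPEND 43: p_15 = 43·1027550273447776019326 + 31113780138385184741 = 44215775538392754015759, q_15 = 43·39483249522806512271 + 1195535806418175435 = 1698975265287098203088 → 44215775538392754015759/1698975265287098203088

1041/40
793241/30480
1524766601/58588608
1466570681361/56352450728
213312019458987/8196437593514
2144889386188627/82416602887517
88153776853192694/3387277155981711
795528881064922873/30567911006722916
31113780138385184741/1195535806418175435
1027550273447776019326/39483249522806512271
44215775538392754015759/1698975265287098203088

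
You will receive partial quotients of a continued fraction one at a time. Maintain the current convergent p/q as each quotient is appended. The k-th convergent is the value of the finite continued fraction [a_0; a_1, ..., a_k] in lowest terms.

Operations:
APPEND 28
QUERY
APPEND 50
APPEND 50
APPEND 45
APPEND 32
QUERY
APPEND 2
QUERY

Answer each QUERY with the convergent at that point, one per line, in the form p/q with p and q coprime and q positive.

APPEND 28: p_0 = 28·1 + 0 = 28, q_0 = 28·0 + 1 = 1 → 28/1
APPEND 50: p_1 = 50·28 + 1 = 1401, q_1 = 50·1 + 0 = 50 → 1401/50
APPEND 50: p_2 = 50·1401 + 28 = 70078, q_2 = 50·50 + 1 = 2501 → 70078/2501
APPEND 45: p_3 = 45·70078 + 1401 = 3154911, q_3 = 45·2501 + 50 = 112595 → 3154911/112595
APPEND 32: p_4 = 32·3154911 + 70078 = 101027230, q_4 = 32·112595 + 2501 = 3605541 → 101027230/3605541
APPEND 2: p_5 = 2·101027230 + 3154911 = 205209371, q_5 = 2·3605541 + 112595 = 7323677 → 205209371/7323677

28/1
101027230/3605541
205209371/7323677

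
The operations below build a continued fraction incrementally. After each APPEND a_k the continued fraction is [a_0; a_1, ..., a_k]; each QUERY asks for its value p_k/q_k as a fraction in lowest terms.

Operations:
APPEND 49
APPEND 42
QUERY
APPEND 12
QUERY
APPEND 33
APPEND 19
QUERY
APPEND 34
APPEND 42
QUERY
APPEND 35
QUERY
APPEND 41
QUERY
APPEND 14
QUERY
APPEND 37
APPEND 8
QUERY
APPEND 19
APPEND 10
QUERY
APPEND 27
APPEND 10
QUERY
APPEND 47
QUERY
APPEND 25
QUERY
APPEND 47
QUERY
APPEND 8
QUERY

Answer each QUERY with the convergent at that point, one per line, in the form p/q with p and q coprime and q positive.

2059/42
24757/505
15586517/317938
22307532473/455035096
781294397173/15937054959
32055377816566/653874288415
449556583829097/9170177092769
133774748419774337/2728773590859713
25717633437971829917/524595260121413863
6995062520379917963087/142687181979433711023
329464872946550338878406/6720513811705315647797
8243616886184138389923237/168155532474612324905948
387779458523601054665270545/7910030540118484586227353
3110479285074992575712087597/63448399853422489014724772

APPEND 49: p_0 = 49·1 + 0 = 49, q_0 = 49·0 + 1 = 1 → 49/1
APPEND 42: p_1 = 42·49 + 1 = 2059, q_1 = 42·1 + 0 = 42 → 2059/42
APPEND 12: p_2 = 12·2059 + 49 = 24757, q_2 = 12·42 + 1 = 505 → 24757/505
APPEND 33: p_3 = 33·24757 + 2059 = 819040, q_3 = 33·505 + 42 = 16707 → 819040/16707
APPEND 19: p_4 = 19·819040 + 24757 = 15586517, q_4 = 19·16707 + 505 = 317938 → 15586517/317938
APPEND 34: p_5 = 34·15586517 + 819040 = 530760618, q_5 = 34·317938 + 16707 = 10826599 → 530760618/10826599
APPEND 42: p_6 = 42·530760618 + 15586517 = 22307532473, q_6 = 42·10826599 + 317938 = 455035096 → 22307532473/455035096
APPEND 35: p_7 = 35·22307532473 + 530760618 = 781294397173, q_7 = 35·455035096 + 10826599 = 15937054959 → 781294397173/15937054959
APPEND 41: p_8 = 41·781294397173 + 22307532473 = 32055377816566, q_8 = 41·15937054959 + 455035096 = 653874288415 → 32055377816566/653874288415
APPEND 14: p_9 = 14·32055377816566 + 781294397173 = 449556583829097, q_9 = 14·653874288415 + 15937054959 = 9170177092769 → 449556583829097/9170177092769
APPEND 37: p_10 = 37·449556583829097 + 32055377816566 = 16665648979493155, q_10 = 37·9170177092769 + 653874288415 = 339950426720868 → 16665648979493155/339950426720868
APPEND 8: p_11 = 8·16665648979493155 + 449556583829097 = 133774748419774337, q_11 = 8·339950426720868 + 9170177092769 = 2728773590859713 → 133774748419774337/2728773590859713
APPEND 19: p_12 = 19·133774748419774337 + 16665648979493155 = 2558385868955205558, q_12 = 19·2728773590859713 + 339950426720868 = 52186648653055415 → 2558385868955205558/52186648653055415
APPEND 10: p_13 = 10·2558385868955205558 + 133774748419774337 = 25717633437971829917, q_13 = 10·52186648653055415 + 2728773590859713 = 524595260121413863 → 25717633437971829917/524595260121413863
APPEND 27: p_14 = 27·25717633437971829917 + 2558385868955205558 = 696934488694194613317, q_14 = 27·524595260121413863 + 52186648653055415 = 14216258671931229716 → 696934488694194613317/14216258671931229716
APPEND 10: p_15 = 10·696934488694194613317 + 25717633437971829917 = 6995062520379917963087, q_15 = 10·14216258671931229716 + 524595260121413863 = 142687181979433711023 → 6995062520379917963087/142687181979433711023
APPEND 47: p_16 = 47·6995062520379917963087 + 696934488694194613317 = 329464872946550338878406, q_16 = 47·142687181979433711023 + 14216258671931229716 = 6720513811705315647797 → 329464872946550338878406/6720513811705315647797
APPEND 25: p_17 = 25·329464872946550338878406 + 6995062520379917963087 = 8243616886184138389923237, q_17 = 25·6720513811705315647797 + 142687181979433711023 = 168155532474612324905948 → 8243616886184138389923237/168155532474612324905948
APPEND 47: p_18 = 47·8243616886184138389923237 + 329464872946550338878406 = 387779458523601054665270545, q_18 = 47·168155532474612324905948 + 6720513811705315647797 = 7910030540118484586227353 → 387779458523601054665270545/7910030540118484586227353
APPEND 8: p_19 = 8·387779458523601054665270545 + 8243616886184138389923237 = 3110479285074992575712087597, q_19 = 8·7910030540118484586227353 + 168155532474612324905948 = 63448399853422489014724772 → 3110479285074992575712087597/63448399853422489014724772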